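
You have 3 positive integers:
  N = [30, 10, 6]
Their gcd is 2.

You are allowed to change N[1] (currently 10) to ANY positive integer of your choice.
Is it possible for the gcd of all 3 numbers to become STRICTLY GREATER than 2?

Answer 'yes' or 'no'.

Current gcd = 2
gcd of all OTHER numbers (without N[1]=10): gcd([30, 6]) = 6
The new gcd after any change is gcd(6, new_value).
This can be at most 6.
Since 6 > old gcd 2, the gcd CAN increase (e.g., set N[1] = 6).

Answer: yes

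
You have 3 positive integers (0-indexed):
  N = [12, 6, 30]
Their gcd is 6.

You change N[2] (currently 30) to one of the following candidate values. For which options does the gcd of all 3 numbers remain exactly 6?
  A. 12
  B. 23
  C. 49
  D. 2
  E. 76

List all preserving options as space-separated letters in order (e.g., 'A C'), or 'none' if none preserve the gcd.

Answer: A

Derivation:
Old gcd = 6; gcd of others (without N[2]) = 6
New gcd for candidate v: gcd(6, v). Preserves old gcd iff gcd(6, v) = 6.
  Option A: v=12, gcd(6,12)=6 -> preserves
  Option B: v=23, gcd(6,23)=1 -> changes
  Option C: v=49, gcd(6,49)=1 -> changes
  Option D: v=2, gcd(6,2)=2 -> changes
  Option E: v=76, gcd(6,76)=2 -> changes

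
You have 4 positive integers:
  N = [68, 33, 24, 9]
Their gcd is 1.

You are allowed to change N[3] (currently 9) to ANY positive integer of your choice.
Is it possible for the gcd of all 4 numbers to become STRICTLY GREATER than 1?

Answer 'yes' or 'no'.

Answer: no

Derivation:
Current gcd = 1
gcd of all OTHER numbers (without N[3]=9): gcd([68, 33, 24]) = 1
The new gcd after any change is gcd(1, new_value).
This can be at most 1.
Since 1 = old gcd 1, the gcd can only stay the same or decrease.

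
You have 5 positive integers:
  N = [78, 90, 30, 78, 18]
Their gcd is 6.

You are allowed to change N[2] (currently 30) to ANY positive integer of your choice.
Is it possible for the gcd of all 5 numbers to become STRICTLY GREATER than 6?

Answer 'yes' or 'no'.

Current gcd = 6
gcd of all OTHER numbers (without N[2]=30): gcd([78, 90, 78, 18]) = 6
The new gcd after any change is gcd(6, new_value).
This can be at most 6.
Since 6 = old gcd 6, the gcd can only stay the same or decrease.

Answer: no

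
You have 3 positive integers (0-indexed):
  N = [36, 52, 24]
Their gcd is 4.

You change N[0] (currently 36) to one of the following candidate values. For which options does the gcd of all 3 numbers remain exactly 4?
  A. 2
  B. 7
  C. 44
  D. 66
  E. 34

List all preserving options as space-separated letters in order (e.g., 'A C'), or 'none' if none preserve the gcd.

Answer: C

Derivation:
Old gcd = 4; gcd of others (without N[0]) = 4
New gcd for candidate v: gcd(4, v). Preserves old gcd iff gcd(4, v) = 4.
  Option A: v=2, gcd(4,2)=2 -> changes
  Option B: v=7, gcd(4,7)=1 -> changes
  Option C: v=44, gcd(4,44)=4 -> preserves
  Option D: v=66, gcd(4,66)=2 -> changes
  Option E: v=34, gcd(4,34)=2 -> changes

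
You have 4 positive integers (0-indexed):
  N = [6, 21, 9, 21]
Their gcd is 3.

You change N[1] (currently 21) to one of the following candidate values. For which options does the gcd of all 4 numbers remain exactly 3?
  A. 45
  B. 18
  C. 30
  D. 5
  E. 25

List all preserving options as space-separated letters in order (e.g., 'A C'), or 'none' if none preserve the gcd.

Answer: A B C

Derivation:
Old gcd = 3; gcd of others (without N[1]) = 3
New gcd for candidate v: gcd(3, v). Preserves old gcd iff gcd(3, v) = 3.
  Option A: v=45, gcd(3,45)=3 -> preserves
  Option B: v=18, gcd(3,18)=3 -> preserves
  Option C: v=30, gcd(3,30)=3 -> preserves
  Option D: v=5, gcd(3,5)=1 -> changes
  Option E: v=25, gcd(3,25)=1 -> changes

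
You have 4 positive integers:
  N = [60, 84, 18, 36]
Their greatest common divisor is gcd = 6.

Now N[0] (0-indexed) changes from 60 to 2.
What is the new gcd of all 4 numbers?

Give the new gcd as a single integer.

Answer: 2

Derivation:
Numbers: [60, 84, 18, 36], gcd = 6
Change: index 0, 60 -> 2
gcd of the OTHER numbers (without index 0): gcd([84, 18, 36]) = 6
New gcd = gcd(g_others, new_val) = gcd(6, 2) = 2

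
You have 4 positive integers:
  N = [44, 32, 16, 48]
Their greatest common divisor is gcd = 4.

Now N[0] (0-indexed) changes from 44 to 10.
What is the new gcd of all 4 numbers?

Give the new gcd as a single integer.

Numbers: [44, 32, 16, 48], gcd = 4
Change: index 0, 44 -> 10
gcd of the OTHER numbers (without index 0): gcd([32, 16, 48]) = 16
New gcd = gcd(g_others, new_val) = gcd(16, 10) = 2

Answer: 2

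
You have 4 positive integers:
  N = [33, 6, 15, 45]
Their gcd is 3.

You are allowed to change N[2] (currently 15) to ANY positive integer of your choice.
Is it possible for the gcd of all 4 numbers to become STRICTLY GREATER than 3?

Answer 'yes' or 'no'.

Current gcd = 3
gcd of all OTHER numbers (without N[2]=15): gcd([33, 6, 45]) = 3
The new gcd after any change is gcd(3, new_value).
This can be at most 3.
Since 3 = old gcd 3, the gcd can only stay the same or decrease.

Answer: no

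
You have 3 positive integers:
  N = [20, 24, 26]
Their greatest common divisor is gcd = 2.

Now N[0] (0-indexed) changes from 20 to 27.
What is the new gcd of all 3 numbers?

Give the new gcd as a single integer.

Answer: 1

Derivation:
Numbers: [20, 24, 26], gcd = 2
Change: index 0, 20 -> 27
gcd of the OTHER numbers (without index 0): gcd([24, 26]) = 2
New gcd = gcd(g_others, new_val) = gcd(2, 27) = 1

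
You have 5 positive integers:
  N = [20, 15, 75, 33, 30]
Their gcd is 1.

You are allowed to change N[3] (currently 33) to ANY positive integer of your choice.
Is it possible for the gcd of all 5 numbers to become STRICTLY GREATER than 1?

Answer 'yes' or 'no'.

Current gcd = 1
gcd of all OTHER numbers (without N[3]=33): gcd([20, 15, 75, 30]) = 5
The new gcd after any change is gcd(5, new_value).
This can be at most 5.
Since 5 > old gcd 1, the gcd CAN increase (e.g., set N[3] = 5).

Answer: yes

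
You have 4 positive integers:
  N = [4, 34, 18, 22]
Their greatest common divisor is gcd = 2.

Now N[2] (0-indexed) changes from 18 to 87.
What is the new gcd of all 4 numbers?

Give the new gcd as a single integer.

Answer: 1

Derivation:
Numbers: [4, 34, 18, 22], gcd = 2
Change: index 2, 18 -> 87
gcd of the OTHER numbers (without index 2): gcd([4, 34, 22]) = 2
New gcd = gcd(g_others, new_val) = gcd(2, 87) = 1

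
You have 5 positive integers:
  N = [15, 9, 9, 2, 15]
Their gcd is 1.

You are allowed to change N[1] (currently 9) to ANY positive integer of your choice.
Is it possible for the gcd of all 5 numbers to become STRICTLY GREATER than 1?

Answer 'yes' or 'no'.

Current gcd = 1
gcd of all OTHER numbers (without N[1]=9): gcd([15, 9, 2, 15]) = 1
The new gcd after any change is gcd(1, new_value).
This can be at most 1.
Since 1 = old gcd 1, the gcd can only stay the same or decrease.

Answer: no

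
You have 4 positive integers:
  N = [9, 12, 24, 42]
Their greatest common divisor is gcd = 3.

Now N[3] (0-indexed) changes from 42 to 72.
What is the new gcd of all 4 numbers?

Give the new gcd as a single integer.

Numbers: [9, 12, 24, 42], gcd = 3
Change: index 3, 42 -> 72
gcd of the OTHER numbers (without index 3): gcd([9, 12, 24]) = 3
New gcd = gcd(g_others, new_val) = gcd(3, 72) = 3

Answer: 3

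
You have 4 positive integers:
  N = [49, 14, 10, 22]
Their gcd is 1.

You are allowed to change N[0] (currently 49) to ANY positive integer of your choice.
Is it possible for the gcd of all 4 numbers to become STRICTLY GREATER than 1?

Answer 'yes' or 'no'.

Answer: yes

Derivation:
Current gcd = 1
gcd of all OTHER numbers (without N[0]=49): gcd([14, 10, 22]) = 2
The new gcd after any change is gcd(2, new_value).
This can be at most 2.
Since 2 > old gcd 1, the gcd CAN increase (e.g., set N[0] = 2).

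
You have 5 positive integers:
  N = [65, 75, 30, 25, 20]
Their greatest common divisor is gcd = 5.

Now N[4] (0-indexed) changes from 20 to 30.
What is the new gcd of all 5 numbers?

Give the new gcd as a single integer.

Answer: 5

Derivation:
Numbers: [65, 75, 30, 25, 20], gcd = 5
Change: index 4, 20 -> 30
gcd of the OTHER numbers (without index 4): gcd([65, 75, 30, 25]) = 5
New gcd = gcd(g_others, new_val) = gcd(5, 30) = 5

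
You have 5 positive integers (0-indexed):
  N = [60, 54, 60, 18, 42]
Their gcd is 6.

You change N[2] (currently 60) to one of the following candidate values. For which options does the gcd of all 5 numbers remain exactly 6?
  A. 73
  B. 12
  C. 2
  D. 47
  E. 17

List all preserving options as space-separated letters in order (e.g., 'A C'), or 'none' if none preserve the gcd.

Old gcd = 6; gcd of others (without N[2]) = 6
New gcd for candidate v: gcd(6, v). Preserves old gcd iff gcd(6, v) = 6.
  Option A: v=73, gcd(6,73)=1 -> changes
  Option B: v=12, gcd(6,12)=6 -> preserves
  Option C: v=2, gcd(6,2)=2 -> changes
  Option D: v=47, gcd(6,47)=1 -> changes
  Option E: v=17, gcd(6,17)=1 -> changes

Answer: B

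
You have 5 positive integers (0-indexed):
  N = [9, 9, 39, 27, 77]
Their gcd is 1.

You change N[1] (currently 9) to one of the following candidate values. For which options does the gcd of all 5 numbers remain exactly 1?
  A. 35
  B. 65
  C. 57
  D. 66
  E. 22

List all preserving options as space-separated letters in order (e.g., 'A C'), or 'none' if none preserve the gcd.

Answer: A B C D E

Derivation:
Old gcd = 1; gcd of others (without N[1]) = 1
New gcd for candidate v: gcd(1, v). Preserves old gcd iff gcd(1, v) = 1.
  Option A: v=35, gcd(1,35)=1 -> preserves
  Option B: v=65, gcd(1,65)=1 -> preserves
  Option C: v=57, gcd(1,57)=1 -> preserves
  Option D: v=66, gcd(1,66)=1 -> preserves
  Option E: v=22, gcd(1,22)=1 -> preserves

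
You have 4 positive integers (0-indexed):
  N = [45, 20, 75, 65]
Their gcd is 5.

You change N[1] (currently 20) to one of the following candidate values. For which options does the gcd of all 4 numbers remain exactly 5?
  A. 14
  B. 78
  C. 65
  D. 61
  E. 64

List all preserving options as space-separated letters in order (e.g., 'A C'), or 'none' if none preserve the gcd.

Answer: C

Derivation:
Old gcd = 5; gcd of others (without N[1]) = 5
New gcd for candidate v: gcd(5, v). Preserves old gcd iff gcd(5, v) = 5.
  Option A: v=14, gcd(5,14)=1 -> changes
  Option B: v=78, gcd(5,78)=1 -> changes
  Option C: v=65, gcd(5,65)=5 -> preserves
  Option D: v=61, gcd(5,61)=1 -> changes
  Option E: v=64, gcd(5,64)=1 -> changes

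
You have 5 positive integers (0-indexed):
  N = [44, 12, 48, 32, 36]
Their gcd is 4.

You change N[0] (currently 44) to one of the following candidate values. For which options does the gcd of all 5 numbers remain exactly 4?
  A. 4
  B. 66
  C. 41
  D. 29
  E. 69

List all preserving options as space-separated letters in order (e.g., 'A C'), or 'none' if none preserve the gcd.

Answer: A

Derivation:
Old gcd = 4; gcd of others (without N[0]) = 4
New gcd for candidate v: gcd(4, v). Preserves old gcd iff gcd(4, v) = 4.
  Option A: v=4, gcd(4,4)=4 -> preserves
  Option B: v=66, gcd(4,66)=2 -> changes
  Option C: v=41, gcd(4,41)=1 -> changes
  Option D: v=29, gcd(4,29)=1 -> changes
  Option E: v=69, gcd(4,69)=1 -> changes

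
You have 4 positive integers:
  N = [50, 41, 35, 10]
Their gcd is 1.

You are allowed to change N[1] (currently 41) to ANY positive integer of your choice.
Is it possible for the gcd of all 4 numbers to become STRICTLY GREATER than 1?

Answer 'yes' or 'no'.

Current gcd = 1
gcd of all OTHER numbers (without N[1]=41): gcd([50, 35, 10]) = 5
The new gcd after any change is gcd(5, new_value).
This can be at most 5.
Since 5 > old gcd 1, the gcd CAN increase (e.g., set N[1] = 5).

Answer: yes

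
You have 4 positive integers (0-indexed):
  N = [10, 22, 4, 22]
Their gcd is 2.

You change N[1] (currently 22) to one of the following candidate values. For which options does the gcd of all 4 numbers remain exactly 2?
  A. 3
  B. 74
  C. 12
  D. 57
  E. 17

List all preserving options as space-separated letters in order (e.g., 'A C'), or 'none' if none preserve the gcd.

Answer: B C

Derivation:
Old gcd = 2; gcd of others (without N[1]) = 2
New gcd for candidate v: gcd(2, v). Preserves old gcd iff gcd(2, v) = 2.
  Option A: v=3, gcd(2,3)=1 -> changes
  Option B: v=74, gcd(2,74)=2 -> preserves
  Option C: v=12, gcd(2,12)=2 -> preserves
  Option D: v=57, gcd(2,57)=1 -> changes
  Option E: v=17, gcd(2,17)=1 -> changes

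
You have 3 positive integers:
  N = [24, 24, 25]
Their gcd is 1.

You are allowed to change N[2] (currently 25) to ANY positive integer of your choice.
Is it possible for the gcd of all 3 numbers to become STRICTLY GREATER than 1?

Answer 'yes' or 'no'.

Current gcd = 1
gcd of all OTHER numbers (without N[2]=25): gcd([24, 24]) = 24
The new gcd after any change is gcd(24, new_value).
This can be at most 24.
Since 24 > old gcd 1, the gcd CAN increase (e.g., set N[2] = 24).

Answer: yes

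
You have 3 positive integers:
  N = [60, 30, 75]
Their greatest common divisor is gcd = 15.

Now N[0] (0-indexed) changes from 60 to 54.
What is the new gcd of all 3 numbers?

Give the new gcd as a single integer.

Answer: 3

Derivation:
Numbers: [60, 30, 75], gcd = 15
Change: index 0, 60 -> 54
gcd of the OTHER numbers (without index 0): gcd([30, 75]) = 15
New gcd = gcd(g_others, new_val) = gcd(15, 54) = 3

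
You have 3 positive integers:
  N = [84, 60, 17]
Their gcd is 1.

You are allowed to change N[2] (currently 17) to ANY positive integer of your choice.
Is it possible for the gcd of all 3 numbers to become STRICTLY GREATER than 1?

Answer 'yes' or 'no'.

Answer: yes

Derivation:
Current gcd = 1
gcd of all OTHER numbers (without N[2]=17): gcd([84, 60]) = 12
The new gcd after any change is gcd(12, new_value).
This can be at most 12.
Since 12 > old gcd 1, the gcd CAN increase (e.g., set N[2] = 12).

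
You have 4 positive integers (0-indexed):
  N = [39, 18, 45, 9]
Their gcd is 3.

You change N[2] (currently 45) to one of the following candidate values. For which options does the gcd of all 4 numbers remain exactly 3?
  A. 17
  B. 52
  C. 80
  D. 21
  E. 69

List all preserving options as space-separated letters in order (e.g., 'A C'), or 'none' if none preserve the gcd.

Old gcd = 3; gcd of others (without N[2]) = 3
New gcd for candidate v: gcd(3, v). Preserves old gcd iff gcd(3, v) = 3.
  Option A: v=17, gcd(3,17)=1 -> changes
  Option B: v=52, gcd(3,52)=1 -> changes
  Option C: v=80, gcd(3,80)=1 -> changes
  Option D: v=21, gcd(3,21)=3 -> preserves
  Option E: v=69, gcd(3,69)=3 -> preserves

Answer: D E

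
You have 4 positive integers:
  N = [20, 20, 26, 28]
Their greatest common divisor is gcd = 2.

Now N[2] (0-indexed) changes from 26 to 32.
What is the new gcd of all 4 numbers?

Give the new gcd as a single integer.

Answer: 4

Derivation:
Numbers: [20, 20, 26, 28], gcd = 2
Change: index 2, 26 -> 32
gcd of the OTHER numbers (without index 2): gcd([20, 20, 28]) = 4
New gcd = gcd(g_others, new_val) = gcd(4, 32) = 4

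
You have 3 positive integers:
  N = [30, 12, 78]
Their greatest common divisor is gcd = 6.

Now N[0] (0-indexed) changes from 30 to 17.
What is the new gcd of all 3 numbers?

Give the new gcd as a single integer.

Answer: 1

Derivation:
Numbers: [30, 12, 78], gcd = 6
Change: index 0, 30 -> 17
gcd of the OTHER numbers (without index 0): gcd([12, 78]) = 6
New gcd = gcd(g_others, new_val) = gcd(6, 17) = 1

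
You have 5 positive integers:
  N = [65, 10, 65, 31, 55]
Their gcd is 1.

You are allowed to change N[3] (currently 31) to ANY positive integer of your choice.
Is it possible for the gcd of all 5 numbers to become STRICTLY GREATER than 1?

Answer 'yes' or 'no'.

Answer: yes

Derivation:
Current gcd = 1
gcd of all OTHER numbers (without N[3]=31): gcd([65, 10, 65, 55]) = 5
The new gcd after any change is gcd(5, new_value).
This can be at most 5.
Since 5 > old gcd 1, the gcd CAN increase (e.g., set N[3] = 5).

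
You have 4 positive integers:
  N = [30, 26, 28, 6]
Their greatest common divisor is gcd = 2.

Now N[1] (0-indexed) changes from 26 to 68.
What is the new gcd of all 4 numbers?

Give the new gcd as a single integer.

Numbers: [30, 26, 28, 6], gcd = 2
Change: index 1, 26 -> 68
gcd of the OTHER numbers (without index 1): gcd([30, 28, 6]) = 2
New gcd = gcd(g_others, new_val) = gcd(2, 68) = 2

Answer: 2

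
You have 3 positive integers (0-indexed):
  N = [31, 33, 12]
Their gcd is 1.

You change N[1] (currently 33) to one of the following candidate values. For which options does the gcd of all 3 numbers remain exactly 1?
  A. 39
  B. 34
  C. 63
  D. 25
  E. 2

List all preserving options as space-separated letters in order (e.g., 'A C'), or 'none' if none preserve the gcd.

Answer: A B C D E

Derivation:
Old gcd = 1; gcd of others (without N[1]) = 1
New gcd for candidate v: gcd(1, v). Preserves old gcd iff gcd(1, v) = 1.
  Option A: v=39, gcd(1,39)=1 -> preserves
  Option B: v=34, gcd(1,34)=1 -> preserves
  Option C: v=63, gcd(1,63)=1 -> preserves
  Option D: v=25, gcd(1,25)=1 -> preserves
  Option E: v=2, gcd(1,2)=1 -> preserves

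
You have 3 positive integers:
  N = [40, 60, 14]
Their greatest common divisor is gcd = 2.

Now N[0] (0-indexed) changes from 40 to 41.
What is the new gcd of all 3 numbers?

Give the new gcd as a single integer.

Answer: 1

Derivation:
Numbers: [40, 60, 14], gcd = 2
Change: index 0, 40 -> 41
gcd of the OTHER numbers (without index 0): gcd([60, 14]) = 2
New gcd = gcd(g_others, new_val) = gcd(2, 41) = 1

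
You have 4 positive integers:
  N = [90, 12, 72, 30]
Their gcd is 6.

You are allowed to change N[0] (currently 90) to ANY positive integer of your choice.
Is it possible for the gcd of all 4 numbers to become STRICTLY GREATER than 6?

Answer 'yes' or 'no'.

Current gcd = 6
gcd of all OTHER numbers (without N[0]=90): gcd([12, 72, 30]) = 6
The new gcd after any change is gcd(6, new_value).
This can be at most 6.
Since 6 = old gcd 6, the gcd can only stay the same or decrease.

Answer: no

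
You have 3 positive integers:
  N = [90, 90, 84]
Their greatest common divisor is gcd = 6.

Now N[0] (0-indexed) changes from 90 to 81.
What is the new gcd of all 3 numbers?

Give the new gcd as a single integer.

Numbers: [90, 90, 84], gcd = 6
Change: index 0, 90 -> 81
gcd of the OTHER numbers (without index 0): gcd([90, 84]) = 6
New gcd = gcd(g_others, new_val) = gcd(6, 81) = 3

Answer: 3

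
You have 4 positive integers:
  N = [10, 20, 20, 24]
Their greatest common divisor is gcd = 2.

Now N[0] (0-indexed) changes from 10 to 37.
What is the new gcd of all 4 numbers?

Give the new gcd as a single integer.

Answer: 1

Derivation:
Numbers: [10, 20, 20, 24], gcd = 2
Change: index 0, 10 -> 37
gcd of the OTHER numbers (without index 0): gcd([20, 20, 24]) = 4
New gcd = gcd(g_others, new_val) = gcd(4, 37) = 1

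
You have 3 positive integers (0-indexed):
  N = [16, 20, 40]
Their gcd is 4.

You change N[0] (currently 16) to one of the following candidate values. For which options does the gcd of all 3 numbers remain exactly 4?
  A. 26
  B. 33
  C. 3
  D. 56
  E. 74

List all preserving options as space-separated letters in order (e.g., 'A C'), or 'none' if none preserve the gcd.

Answer: D

Derivation:
Old gcd = 4; gcd of others (without N[0]) = 20
New gcd for candidate v: gcd(20, v). Preserves old gcd iff gcd(20, v) = 4.
  Option A: v=26, gcd(20,26)=2 -> changes
  Option B: v=33, gcd(20,33)=1 -> changes
  Option C: v=3, gcd(20,3)=1 -> changes
  Option D: v=56, gcd(20,56)=4 -> preserves
  Option E: v=74, gcd(20,74)=2 -> changes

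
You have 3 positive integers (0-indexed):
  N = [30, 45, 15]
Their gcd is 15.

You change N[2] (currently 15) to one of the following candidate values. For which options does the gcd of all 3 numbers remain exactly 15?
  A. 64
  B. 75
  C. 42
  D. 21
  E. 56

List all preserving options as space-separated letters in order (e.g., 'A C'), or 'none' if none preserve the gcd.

Old gcd = 15; gcd of others (without N[2]) = 15
New gcd for candidate v: gcd(15, v). Preserves old gcd iff gcd(15, v) = 15.
  Option A: v=64, gcd(15,64)=1 -> changes
  Option B: v=75, gcd(15,75)=15 -> preserves
  Option C: v=42, gcd(15,42)=3 -> changes
  Option D: v=21, gcd(15,21)=3 -> changes
  Option E: v=56, gcd(15,56)=1 -> changes

Answer: B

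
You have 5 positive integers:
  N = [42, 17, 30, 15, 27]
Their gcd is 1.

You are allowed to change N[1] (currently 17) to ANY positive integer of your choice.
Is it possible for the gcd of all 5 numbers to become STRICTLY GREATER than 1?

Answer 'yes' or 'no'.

Answer: yes

Derivation:
Current gcd = 1
gcd of all OTHER numbers (without N[1]=17): gcd([42, 30, 15, 27]) = 3
The new gcd after any change is gcd(3, new_value).
This can be at most 3.
Since 3 > old gcd 1, the gcd CAN increase (e.g., set N[1] = 3).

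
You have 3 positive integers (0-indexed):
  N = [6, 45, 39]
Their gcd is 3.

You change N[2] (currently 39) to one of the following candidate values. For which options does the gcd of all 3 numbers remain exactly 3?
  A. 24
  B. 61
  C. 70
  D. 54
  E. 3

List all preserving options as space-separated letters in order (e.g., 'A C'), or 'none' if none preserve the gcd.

Answer: A D E

Derivation:
Old gcd = 3; gcd of others (without N[2]) = 3
New gcd for candidate v: gcd(3, v). Preserves old gcd iff gcd(3, v) = 3.
  Option A: v=24, gcd(3,24)=3 -> preserves
  Option B: v=61, gcd(3,61)=1 -> changes
  Option C: v=70, gcd(3,70)=1 -> changes
  Option D: v=54, gcd(3,54)=3 -> preserves
  Option E: v=3, gcd(3,3)=3 -> preserves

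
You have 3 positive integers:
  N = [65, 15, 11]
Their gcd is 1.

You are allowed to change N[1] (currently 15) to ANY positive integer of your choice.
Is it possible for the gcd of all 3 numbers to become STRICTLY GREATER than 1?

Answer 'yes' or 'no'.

Current gcd = 1
gcd of all OTHER numbers (without N[1]=15): gcd([65, 11]) = 1
The new gcd after any change is gcd(1, new_value).
This can be at most 1.
Since 1 = old gcd 1, the gcd can only stay the same or decrease.

Answer: no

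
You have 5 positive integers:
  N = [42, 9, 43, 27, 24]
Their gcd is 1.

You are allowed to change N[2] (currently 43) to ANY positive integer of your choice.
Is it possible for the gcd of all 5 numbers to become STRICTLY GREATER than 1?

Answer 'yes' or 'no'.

Current gcd = 1
gcd of all OTHER numbers (without N[2]=43): gcd([42, 9, 27, 24]) = 3
The new gcd after any change is gcd(3, new_value).
This can be at most 3.
Since 3 > old gcd 1, the gcd CAN increase (e.g., set N[2] = 3).

Answer: yes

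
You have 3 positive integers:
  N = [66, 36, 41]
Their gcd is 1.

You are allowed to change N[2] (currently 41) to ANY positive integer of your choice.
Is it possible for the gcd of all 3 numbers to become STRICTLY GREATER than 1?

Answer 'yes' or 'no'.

Answer: yes

Derivation:
Current gcd = 1
gcd of all OTHER numbers (without N[2]=41): gcd([66, 36]) = 6
The new gcd after any change is gcd(6, new_value).
This can be at most 6.
Since 6 > old gcd 1, the gcd CAN increase (e.g., set N[2] = 6).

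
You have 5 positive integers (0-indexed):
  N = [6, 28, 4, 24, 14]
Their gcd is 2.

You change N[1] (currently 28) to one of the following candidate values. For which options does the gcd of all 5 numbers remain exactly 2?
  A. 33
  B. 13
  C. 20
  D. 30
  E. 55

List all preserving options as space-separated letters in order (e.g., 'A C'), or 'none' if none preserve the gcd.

Old gcd = 2; gcd of others (without N[1]) = 2
New gcd for candidate v: gcd(2, v). Preserves old gcd iff gcd(2, v) = 2.
  Option A: v=33, gcd(2,33)=1 -> changes
  Option B: v=13, gcd(2,13)=1 -> changes
  Option C: v=20, gcd(2,20)=2 -> preserves
  Option D: v=30, gcd(2,30)=2 -> preserves
  Option E: v=55, gcd(2,55)=1 -> changes

Answer: C D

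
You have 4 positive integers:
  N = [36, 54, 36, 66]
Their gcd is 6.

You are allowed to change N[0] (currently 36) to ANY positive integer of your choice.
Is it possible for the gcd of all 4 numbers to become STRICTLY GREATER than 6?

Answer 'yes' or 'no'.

Current gcd = 6
gcd of all OTHER numbers (without N[0]=36): gcd([54, 36, 66]) = 6
The new gcd after any change is gcd(6, new_value).
This can be at most 6.
Since 6 = old gcd 6, the gcd can only stay the same or decrease.

Answer: no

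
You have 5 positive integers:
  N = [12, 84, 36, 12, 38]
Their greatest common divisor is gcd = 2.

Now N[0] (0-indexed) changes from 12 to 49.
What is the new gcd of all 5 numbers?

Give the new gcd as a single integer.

Answer: 1

Derivation:
Numbers: [12, 84, 36, 12, 38], gcd = 2
Change: index 0, 12 -> 49
gcd of the OTHER numbers (without index 0): gcd([84, 36, 12, 38]) = 2
New gcd = gcd(g_others, new_val) = gcd(2, 49) = 1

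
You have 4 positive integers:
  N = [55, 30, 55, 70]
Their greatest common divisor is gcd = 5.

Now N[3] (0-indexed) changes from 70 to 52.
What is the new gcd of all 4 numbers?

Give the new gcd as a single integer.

Numbers: [55, 30, 55, 70], gcd = 5
Change: index 3, 70 -> 52
gcd of the OTHER numbers (without index 3): gcd([55, 30, 55]) = 5
New gcd = gcd(g_others, new_val) = gcd(5, 52) = 1

Answer: 1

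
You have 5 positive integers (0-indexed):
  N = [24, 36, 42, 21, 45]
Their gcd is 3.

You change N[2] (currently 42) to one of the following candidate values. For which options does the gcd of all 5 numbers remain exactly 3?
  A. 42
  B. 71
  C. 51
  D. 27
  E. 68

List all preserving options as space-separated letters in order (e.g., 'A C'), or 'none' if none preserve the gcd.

Old gcd = 3; gcd of others (without N[2]) = 3
New gcd for candidate v: gcd(3, v). Preserves old gcd iff gcd(3, v) = 3.
  Option A: v=42, gcd(3,42)=3 -> preserves
  Option B: v=71, gcd(3,71)=1 -> changes
  Option C: v=51, gcd(3,51)=3 -> preserves
  Option D: v=27, gcd(3,27)=3 -> preserves
  Option E: v=68, gcd(3,68)=1 -> changes

Answer: A C D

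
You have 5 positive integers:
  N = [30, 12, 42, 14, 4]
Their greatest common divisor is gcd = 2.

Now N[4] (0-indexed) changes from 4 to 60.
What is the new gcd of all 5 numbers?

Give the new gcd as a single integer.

Answer: 2

Derivation:
Numbers: [30, 12, 42, 14, 4], gcd = 2
Change: index 4, 4 -> 60
gcd of the OTHER numbers (without index 4): gcd([30, 12, 42, 14]) = 2
New gcd = gcd(g_others, new_val) = gcd(2, 60) = 2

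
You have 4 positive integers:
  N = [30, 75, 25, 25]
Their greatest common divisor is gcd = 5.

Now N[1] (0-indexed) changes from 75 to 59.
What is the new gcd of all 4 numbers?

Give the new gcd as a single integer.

Answer: 1

Derivation:
Numbers: [30, 75, 25, 25], gcd = 5
Change: index 1, 75 -> 59
gcd of the OTHER numbers (without index 1): gcd([30, 25, 25]) = 5
New gcd = gcd(g_others, new_val) = gcd(5, 59) = 1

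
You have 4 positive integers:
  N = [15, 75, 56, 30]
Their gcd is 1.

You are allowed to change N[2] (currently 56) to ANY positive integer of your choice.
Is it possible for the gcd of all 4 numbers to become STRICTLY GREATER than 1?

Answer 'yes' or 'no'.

Current gcd = 1
gcd of all OTHER numbers (without N[2]=56): gcd([15, 75, 30]) = 15
The new gcd after any change is gcd(15, new_value).
This can be at most 15.
Since 15 > old gcd 1, the gcd CAN increase (e.g., set N[2] = 15).

Answer: yes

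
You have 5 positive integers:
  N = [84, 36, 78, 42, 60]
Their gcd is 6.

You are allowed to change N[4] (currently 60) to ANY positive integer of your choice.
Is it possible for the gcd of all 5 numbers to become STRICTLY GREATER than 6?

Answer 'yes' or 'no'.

Current gcd = 6
gcd of all OTHER numbers (without N[4]=60): gcd([84, 36, 78, 42]) = 6
The new gcd after any change is gcd(6, new_value).
This can be at most 6.
Since 6 = old gcd 6, the gcd can only stay the same or decrease.

Answer: no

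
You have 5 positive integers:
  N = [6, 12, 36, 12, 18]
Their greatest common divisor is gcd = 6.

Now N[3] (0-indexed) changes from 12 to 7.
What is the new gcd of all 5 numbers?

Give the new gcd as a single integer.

Numbers: [6, 12, 36, 12, 18], gcd = 6
Change: index 3, 12 -> 7
gcd of the OTHER numbers (without index 3): gcd([6, 12, 36, 18]) = 6
New gcd = gcd(g_others, new_val) = gcd(6, 7) = 1

Answer: 1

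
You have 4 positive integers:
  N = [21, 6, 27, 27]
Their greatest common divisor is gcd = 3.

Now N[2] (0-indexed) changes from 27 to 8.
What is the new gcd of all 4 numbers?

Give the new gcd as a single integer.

Numbers: [21, 6, 27, 27], gcd = 3
Change: index 2, 27 -> 8
gcd of the OTHER numbers (without index 2): gcd([21, 6, 27]) = 3
New gcd = gcd(g_others, new_val) = gcd(3, 8) = 1

Answer: 1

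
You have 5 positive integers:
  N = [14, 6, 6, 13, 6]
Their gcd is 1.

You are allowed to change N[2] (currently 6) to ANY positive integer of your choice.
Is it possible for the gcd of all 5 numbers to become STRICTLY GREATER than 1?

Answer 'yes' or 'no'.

Current gcd = 1
gcd of all OTHER numbers (without N[2]=6): gcd([14, 6, 13, 6]) = 1
The new gcd after any change is gcd(1, new_value).
This can be at most 1.
Since 1 = old gcd 1, the gcd can only stay the same or decrease.

Answer: no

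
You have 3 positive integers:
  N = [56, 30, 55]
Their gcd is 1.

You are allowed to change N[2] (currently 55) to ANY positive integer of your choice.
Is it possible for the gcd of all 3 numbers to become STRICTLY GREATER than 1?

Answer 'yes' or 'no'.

Answer: yes

Derivation:
Current gcd = 1
gcd of all OTHER numbers (without N[2]=55): gcd([56, 30]) = 2
The new gcd after any change is gcd(2, new_value).
This can be at most 2.
Since 2 > old gcd 1, the gcd CAN increase (e.g., set N[2] = 2).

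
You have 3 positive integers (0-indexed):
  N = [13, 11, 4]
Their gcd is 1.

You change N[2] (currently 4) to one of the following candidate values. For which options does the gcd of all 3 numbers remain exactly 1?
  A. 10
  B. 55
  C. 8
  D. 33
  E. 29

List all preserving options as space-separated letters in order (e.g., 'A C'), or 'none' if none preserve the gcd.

Old gcd = 1; gcd of others (without N[2]) = 1
New gcd for candidate v: gcd(1, v). Preserves old gcd iff gcd(1, v) = 1.
  Option A: v=10, gcd(1,10)=1 -> preserves
  Option B: v=55, gcd(1,55)=1 -> preserves
  Option C: v=8, gcd(1,8)=1 -> preserves
  Option D: v=33, gcd(1,33)=1 -> preserves
  Option E: v=29, gcd(1,29)=1 -> preserves

Answer: A B C D E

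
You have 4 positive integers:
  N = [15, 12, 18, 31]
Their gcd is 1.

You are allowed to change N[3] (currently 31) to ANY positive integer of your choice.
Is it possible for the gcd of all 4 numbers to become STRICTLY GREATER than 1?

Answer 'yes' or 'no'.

Current gcd = 1
gcd of all OTHER numbers (without N[3]=31): gcd([15, 12, 18]) = 3
The new gcd after any change is gcd(3, new_value).
This can be at most 3.
Since 3 > old gcd 1, the gcd CAN increase (e.g., set N[3] = 3).

Answer: yes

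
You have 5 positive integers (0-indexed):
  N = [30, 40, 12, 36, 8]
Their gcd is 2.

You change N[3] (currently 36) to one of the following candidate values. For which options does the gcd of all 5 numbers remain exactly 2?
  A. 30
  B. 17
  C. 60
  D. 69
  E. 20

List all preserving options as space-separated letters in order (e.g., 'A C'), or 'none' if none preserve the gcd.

Answer: A C E

Derivation:
Old gcd = 2; gcd of others (without N[3]) = 2
New gcd for candidate v: gcd(2, v). Preserves old gcd iff gcd(2, v) = 2.
  Option A: v=30, gcd(2,30)=2 -> preserves
  Option B: v=17, gcd(2,17)=1 -> changes
  Option C: v=60, gcd(2,60)=2 -> preserves
  Option D: v=69, gcd(2,69)=1 -> changes
  Option E: v=20, gcd(2,20)=2 -> preserves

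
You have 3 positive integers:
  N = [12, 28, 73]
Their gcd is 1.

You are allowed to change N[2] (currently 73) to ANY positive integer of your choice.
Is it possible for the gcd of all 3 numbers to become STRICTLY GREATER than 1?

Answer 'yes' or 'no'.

Answer: yes

Derivation:
Current gcd = 1
gcd of all OTHER numbers (without N[2]=73): gcd([12, 28]) = 4
The new gcd after any change is gcd(4, new_value).
This can be at most 4.
Since 4 > old gcd 1, the gcd CAN increase (e.g., set N[2] = 4).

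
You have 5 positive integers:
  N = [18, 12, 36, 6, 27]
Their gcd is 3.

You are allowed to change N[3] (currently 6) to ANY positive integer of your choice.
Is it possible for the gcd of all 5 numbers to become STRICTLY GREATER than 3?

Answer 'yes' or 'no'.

Current gcd = 3
gcd of all OTHER numbers (without N[3]=6): gcd([18, 12, 36, 27]) = 3
The new gcd after any change is gcd(3, new_value).
This can be at most 3.
Since 3 = old gcd 3, the gcd can only stay the same or decrease.

Answer: no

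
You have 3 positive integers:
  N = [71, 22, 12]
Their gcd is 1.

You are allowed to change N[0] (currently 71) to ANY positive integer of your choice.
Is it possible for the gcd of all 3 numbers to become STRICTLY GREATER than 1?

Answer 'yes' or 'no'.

Answer: yes

Derivation:
Current gcd = 1
gcd of all OTHER numbers (without N[0]=71): gcd([22, 12]) = 2
The new gcd after any change is gcd(2, new_value).
This can be at most 2.
Since 2 > old gcd 1, the gcd CAN increase (e.g., set N[0] = 2).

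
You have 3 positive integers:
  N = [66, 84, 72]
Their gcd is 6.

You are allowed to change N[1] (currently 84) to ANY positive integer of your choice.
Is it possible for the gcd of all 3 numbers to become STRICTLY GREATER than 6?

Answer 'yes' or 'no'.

Current gcd = 6
gcd of all OTHER numbers (without N[1]=84): gcd([66, 72]) = 6
The new gcd after any change is gcd(6, new_value).
This can be at most 6.
Since 6 = old gcd 6, the gcd can only stay the same or decrease.

Answer: no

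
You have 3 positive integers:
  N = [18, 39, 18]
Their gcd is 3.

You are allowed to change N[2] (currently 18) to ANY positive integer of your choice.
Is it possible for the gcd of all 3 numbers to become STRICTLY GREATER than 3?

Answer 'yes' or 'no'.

Answer: no

Derivation:
Current gcd = 3
gcd of all OTHER numbers (without N[2]=18): gcd([18, 39]) = 3
The new gcd after any change is gcd(3, new_value).
This can be at most 3.
Since 3 = old gcd 3, the gcd can only stay the same or decrease.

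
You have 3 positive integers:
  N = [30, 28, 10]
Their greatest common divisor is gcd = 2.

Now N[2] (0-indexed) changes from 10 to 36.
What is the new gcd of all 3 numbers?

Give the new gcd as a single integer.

Answer: 2

Derivation:
Numbers: [30, 28, 10], gcd = 2
Change: index 2, 10 -> 36
gcd of the OTHER numbers (without index 2): gcd([30, 28]) = 2
New gcd = gcd(g_others, new_val) = gcd(2, 36) = 2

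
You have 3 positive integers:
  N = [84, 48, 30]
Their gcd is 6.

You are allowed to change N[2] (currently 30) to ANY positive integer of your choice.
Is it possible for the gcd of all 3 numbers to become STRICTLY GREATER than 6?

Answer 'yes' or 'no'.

Answer: yes

Derivation:
Current gcd = 6
gcd of all OTHER numbers (without N[2]=30): gcd([84, 48]) = 12
The new gcd after any change is gcd(12, new_value).
This can be at most 12.
Since 12 > old gcd 6, the gcd CAN increase (e.g., set N[2] = 12).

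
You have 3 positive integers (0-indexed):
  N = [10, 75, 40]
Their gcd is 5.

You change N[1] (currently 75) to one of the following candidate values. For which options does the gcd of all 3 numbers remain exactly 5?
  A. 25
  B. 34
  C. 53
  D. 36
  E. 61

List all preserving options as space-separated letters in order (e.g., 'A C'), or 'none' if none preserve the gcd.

Answer: A

Derivation:
Old gcd = 5; gcd of others (without N[1]) = 10
New gcd for candidate v: gcd(10, v). Preserves old gcd iff gcd(10, v) = 5.
  Option A: v=25, gcd(10,25)=5 -> preserves
  Option B: v=34, gcd(10,34)=2 -> changes
  Option C: v=53, gcd(10,53)=1 -> changes
  Option D: v=36, gcd(10,36)=2 -> changes
  Option E: v=61, gcd(10,61)=1 -> changes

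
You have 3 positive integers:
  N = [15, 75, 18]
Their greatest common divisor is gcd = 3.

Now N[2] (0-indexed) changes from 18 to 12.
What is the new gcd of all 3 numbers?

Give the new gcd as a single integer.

Answer: 3

Derivation:
Numbers: [15, 75, 18], gcd = 3
Change: index 2, 18 -> 12
gcd of the OTHER numbers (without index 2): gcd([15, 75]) = 15
New gcd = gcd(g_others, new_val) = gcd(15, 12) = 3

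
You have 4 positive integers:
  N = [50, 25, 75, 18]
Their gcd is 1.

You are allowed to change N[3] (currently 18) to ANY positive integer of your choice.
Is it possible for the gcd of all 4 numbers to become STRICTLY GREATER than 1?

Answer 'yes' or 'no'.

Current gcd = 1
gcd of all OTHER numbers (without N[3]=18): gcd([50, 25, 75]) = 25
The new gcd after any change is gcd(25, new_value).
This can be at most 25.
Since 25 > old gcd 1, the gcd CAN increase (e.g., set N[3] = 25).

Answer: yes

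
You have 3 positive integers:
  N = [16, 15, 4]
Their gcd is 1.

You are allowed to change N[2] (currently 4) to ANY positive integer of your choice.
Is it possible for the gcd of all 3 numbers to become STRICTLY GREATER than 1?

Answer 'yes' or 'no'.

Answer: no

Derivation:
Current gcd = 1
gcd of all OTHER numbers (without N[2]=4): gcd([16, 15]) = 1
The new gcd after any change is gcd(1, new_value).
This can be at most 1.
Since 1 = old gcd 1, the gcd can only stay the same or decrease.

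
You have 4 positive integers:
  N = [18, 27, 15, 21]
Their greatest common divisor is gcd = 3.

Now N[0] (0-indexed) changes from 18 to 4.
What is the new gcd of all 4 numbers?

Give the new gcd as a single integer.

Answer: 1

Derivation:
Numbers: [18, 27, 15, 21], gcd = 3
Change: index 0, 18 -> 4
gcd of the OTHER numbers (without index 0): gcd([27, 15, 21]) = 3
New gcd = gcd(g_others, new_val) = gcd(3, 4) = 1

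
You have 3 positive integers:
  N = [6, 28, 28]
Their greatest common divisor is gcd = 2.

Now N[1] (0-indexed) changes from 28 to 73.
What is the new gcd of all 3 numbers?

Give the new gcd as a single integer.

Answer: 1

Derivation:
Numbers: [6, 28, 28], gcd = 2
Change: index 1, 28 -> 73
gcd of the OTHER numbers (without index 1): gcd([6, 28]) = 2
New gcd = gcd(g_others, new_val) = gcd(2, 73) = 1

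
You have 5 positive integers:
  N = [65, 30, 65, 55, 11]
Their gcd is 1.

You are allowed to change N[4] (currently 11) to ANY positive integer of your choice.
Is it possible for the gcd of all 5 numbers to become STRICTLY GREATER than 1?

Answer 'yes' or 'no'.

Answer: yes

Derivation:
Current gcd = 1
gcd of all OTHER numbers (without N[4]=11): gcd([65, 30, 65, 55]) = 5
The new gcd after any change is gcd(5, new_value).
This can be at most 5.
Since 5 > old gcd 1, the gcd CAN increase (e.g., set N[4] = 5).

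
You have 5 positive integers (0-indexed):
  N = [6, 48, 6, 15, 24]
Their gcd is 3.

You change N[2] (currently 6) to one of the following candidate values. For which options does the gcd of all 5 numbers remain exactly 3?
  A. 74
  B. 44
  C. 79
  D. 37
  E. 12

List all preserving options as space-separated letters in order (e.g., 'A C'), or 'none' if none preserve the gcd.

Old gcd = 3; gcd of others (without N[2]) = 3
New gcd for candidate v: gcd(3, v). Preserves old gcd iff gcd(3, v) = 3.
  Option A: v=74, gcd(3,74)=1 -> changes
  Option B: v=44, gcd(3,44)=1 -> changes
  Option C: v=79, gcd(3,79)=1 -> changes
  Option D: v=37, gcd(3,37)=1 -> changes
  Option E: v=12, gcd(3,12)=3 -> preserves

Answer: E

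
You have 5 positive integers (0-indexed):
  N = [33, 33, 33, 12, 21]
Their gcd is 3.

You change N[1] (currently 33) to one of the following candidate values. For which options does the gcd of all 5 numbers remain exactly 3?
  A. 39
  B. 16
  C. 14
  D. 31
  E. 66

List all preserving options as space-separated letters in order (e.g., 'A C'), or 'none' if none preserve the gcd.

Old gcd = 3; gcd of others (without N[1]) = 3
New gcd for candidate v: gcd(3, v). Preserves old gcd iff gcd(3, v) = 3.
  Option A: v=39, gcd(3,39)=3 -> preserves
  Option B: v=16, gcd(3,16)=1 -> changes
  Option C: v=14, gcd(3,14)=1 -> changes
  Option D: v=31, gcd(3,31)=1 -> changes
  Option E: v=66, gcd(3,66)=3 -> preserves

Answer: A E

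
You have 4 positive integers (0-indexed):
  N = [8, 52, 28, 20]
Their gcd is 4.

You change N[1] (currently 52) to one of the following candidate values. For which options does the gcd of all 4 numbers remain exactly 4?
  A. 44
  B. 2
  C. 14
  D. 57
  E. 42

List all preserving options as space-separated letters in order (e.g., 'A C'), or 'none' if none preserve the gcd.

Answer: A

Derivation:
Old gcd = 4; gcd of others (without N[1]) = 4
New gcd for candidate v: gcd(4, v). Preserves old gcd iff gcd(4, v) = 4.
  Option A: v=44, gcd(4,44)=4 -> preserves
  Option B: v=2, gcd(4,2)=2 -> changes
  Option C: v=14, gcd(4,14)=2 -> changes
  Option D: v=57, gcd(4,57)=1 -> changes
  Option E: v=42, gcd(4,42)=2 -> changes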